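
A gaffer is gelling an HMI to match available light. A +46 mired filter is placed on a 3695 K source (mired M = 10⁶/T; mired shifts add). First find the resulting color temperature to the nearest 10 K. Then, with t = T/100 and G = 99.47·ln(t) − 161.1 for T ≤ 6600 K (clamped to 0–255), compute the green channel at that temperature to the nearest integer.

M_in = 10⁶/3695 = 270.64; M_out = 270.64 + (+46) = 316.64.
T_out = 10⁶/316.64 = 3158.2 K → 3160 K; t = 31.6.
G = 99.47·ln 31.6 − 161.1 = 99.47·3.4532 − 161.1 = 182.386.
Rounded: 182.

182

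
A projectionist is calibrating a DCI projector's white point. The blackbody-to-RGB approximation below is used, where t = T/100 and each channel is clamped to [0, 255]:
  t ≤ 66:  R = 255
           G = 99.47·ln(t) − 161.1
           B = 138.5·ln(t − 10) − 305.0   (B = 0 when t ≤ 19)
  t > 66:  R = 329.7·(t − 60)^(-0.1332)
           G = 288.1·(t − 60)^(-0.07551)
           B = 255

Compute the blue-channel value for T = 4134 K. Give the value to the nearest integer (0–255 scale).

t = 4134/100 = 41.34; the t ≤ 66 branch applies.
B = 138.5·ln(41.34 − 10) − 305.0 = 138.5·ln 31.34 − 305.0 = 138.5·3.4449 − 305.0 = 172.118.
Rounded: 172.

172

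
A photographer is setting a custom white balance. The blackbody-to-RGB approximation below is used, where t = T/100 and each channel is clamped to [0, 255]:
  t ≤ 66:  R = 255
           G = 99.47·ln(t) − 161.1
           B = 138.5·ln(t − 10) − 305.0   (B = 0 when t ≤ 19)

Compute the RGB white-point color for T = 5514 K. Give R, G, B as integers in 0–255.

t = 5514/100 = 55.14; the t ≤ 66 branch applies.
R = 255 by definition for t ≤ 66.
G = 99.47·ln 55.14 − 161.1 = 99.47·4.0099 − 161.1 = 237.762.
B = 138.5·ln(55.14 − 10) − 305.0 = 138.5·ln 45.14 − 305.0 = 138.5·3.8098 − 305.0 = 222.653.
Rounded: (255, 238, 223).

R=255, G=238, B=223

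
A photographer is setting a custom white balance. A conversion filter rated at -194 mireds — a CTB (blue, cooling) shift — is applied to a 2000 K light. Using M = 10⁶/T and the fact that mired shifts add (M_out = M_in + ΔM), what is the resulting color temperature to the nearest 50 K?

M_in = 10⁶/2000 = 500.00 mireds.
M_out = 500.00 + (-194) = 306.00 mireds.
T_out = 10⁶/306.00 = 3268.0 K → 3250 K.

3250 K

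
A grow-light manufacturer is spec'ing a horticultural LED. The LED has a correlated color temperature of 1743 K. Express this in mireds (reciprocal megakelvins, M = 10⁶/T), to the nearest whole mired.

M = 10⁶ / 1743 = 573.723 → 574 mireds.

574 mireds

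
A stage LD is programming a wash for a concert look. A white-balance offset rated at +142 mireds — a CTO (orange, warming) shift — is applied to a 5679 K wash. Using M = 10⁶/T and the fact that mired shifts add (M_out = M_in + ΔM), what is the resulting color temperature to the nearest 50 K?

3150 K

M_in = 10⁶/5679 = 176.09 mireds.
M_out = 176.09 + (+142) = 318.09 mireds.
T_out = 10⁶/318.09 = 3143.8 K → 3150 K.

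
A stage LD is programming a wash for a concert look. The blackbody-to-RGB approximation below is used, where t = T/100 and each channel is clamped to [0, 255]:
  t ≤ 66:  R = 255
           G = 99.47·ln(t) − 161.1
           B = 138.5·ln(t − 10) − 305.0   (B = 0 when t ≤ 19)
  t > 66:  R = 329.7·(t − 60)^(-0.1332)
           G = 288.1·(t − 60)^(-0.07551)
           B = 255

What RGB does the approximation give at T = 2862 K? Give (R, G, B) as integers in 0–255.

t = 2862/100 = 28.62; the t ≤ 66 branch applies.
R = 255 by definition for t ≤ 66.
G = 99.47·ln 28.62 − 161.1 = 99.47·3.3541 − 161.1 = 172.533.
B = 138.5·ln(28.62 − 10) − 305.0 = 138.5·ln 18.62 − 305.0 = 138.5·2.9242 − 305.0 = 100.007.
Rounded: (255, 173, 100).

(255, 173, 100)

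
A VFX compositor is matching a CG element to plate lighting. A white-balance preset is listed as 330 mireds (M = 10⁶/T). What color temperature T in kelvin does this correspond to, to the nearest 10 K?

3030 K

T = 10⁶ / 330 = 3030.30 K → 3030 K.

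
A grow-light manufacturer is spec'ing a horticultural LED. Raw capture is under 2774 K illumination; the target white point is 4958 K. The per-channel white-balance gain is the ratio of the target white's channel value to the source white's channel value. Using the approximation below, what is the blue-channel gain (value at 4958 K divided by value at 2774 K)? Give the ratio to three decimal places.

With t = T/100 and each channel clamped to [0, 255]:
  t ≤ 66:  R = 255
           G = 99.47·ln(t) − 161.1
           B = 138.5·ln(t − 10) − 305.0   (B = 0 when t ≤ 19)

2.191

At 2774 K (t = 27.74):
  B = 138.5·ln(27.74 − 10) − 305.0 = 138.5·ln 17.74 − 305.0 = 138.5·2.8758 − 305.0 = 93.301.
At 4958 K (t = 49.58):
  B = 138.5·ln(49.58 − 10) − 305.0 = 138.5·ln 39.58 − 305.0 = 138.5·3.6783 − 305.0 = 204.448.
Gain = 204.448 / 93.301 = 2.1913 → 2.191.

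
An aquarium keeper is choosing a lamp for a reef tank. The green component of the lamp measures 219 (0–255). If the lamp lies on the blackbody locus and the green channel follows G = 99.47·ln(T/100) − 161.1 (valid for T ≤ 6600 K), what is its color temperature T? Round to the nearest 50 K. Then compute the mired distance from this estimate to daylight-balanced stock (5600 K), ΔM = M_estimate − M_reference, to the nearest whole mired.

+41 mireds

ln t = (219 + 161.1) / 99.47 = 3.8213.
t = e^3.8213 = 45.661.
T = 100·t = 4566 K → 4550 K to the nearest 50 K.
M_estimate = 10⁶/4550 = 219.78; M_reference = 10⁶/5600 = 178.57.
ΔM = 219.78 − 178.57 = 41.21 → +41 mireds.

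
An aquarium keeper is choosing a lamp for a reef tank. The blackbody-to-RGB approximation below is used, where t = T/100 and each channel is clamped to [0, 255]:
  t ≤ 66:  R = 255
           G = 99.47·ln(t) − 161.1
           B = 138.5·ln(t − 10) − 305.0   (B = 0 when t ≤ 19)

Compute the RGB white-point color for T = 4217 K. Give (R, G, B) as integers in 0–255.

(255, 211, 176)

t = 4217/100 = 42.17; the t ≤ 66 branch applies.
R = 255 by definition for t ≤ 66.
G = 99.47·ln 42.17 − 161.1 = 99.47·3.7417 − 161.1 = 211.088.
B = 138.5·ln(42.17 − 10) − 305.0 = 138.5·ln 32.17 − 305.0 = 138.5·3.4710 − 305.0 = 175.738.
Rounded: (255, 211, 176).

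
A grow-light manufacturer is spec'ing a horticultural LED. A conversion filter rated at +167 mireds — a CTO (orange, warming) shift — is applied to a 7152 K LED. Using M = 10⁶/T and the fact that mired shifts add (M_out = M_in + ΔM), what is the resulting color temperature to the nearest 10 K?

3260 K

M_in = 10⁶/7152 = 139.82 mireds.
M_out = 139.82 + (+167) = 306.82 mireds.
T_out = 10⁶/306.82 = 3259.2 K → 3260 K.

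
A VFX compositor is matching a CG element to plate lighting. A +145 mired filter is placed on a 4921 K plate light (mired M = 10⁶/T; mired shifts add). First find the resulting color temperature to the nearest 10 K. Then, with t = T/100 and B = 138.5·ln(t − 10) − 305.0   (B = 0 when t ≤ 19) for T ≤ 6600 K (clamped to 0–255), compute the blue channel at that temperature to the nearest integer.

M_in = 10⁶/4921 = 203.21; M_out = 203.21 + (+145) = 348.21.
T_out = 10⁶/348.21 = 2871.8 K → 2870 K; t = 28.7.
B = 138.5·ln(28.7 − 10) − 305.0 = 138.5·ln 18.7 − 305.0 = 138.5·2.9285 − 305.0 = 100.601.
Rounded: 101.

101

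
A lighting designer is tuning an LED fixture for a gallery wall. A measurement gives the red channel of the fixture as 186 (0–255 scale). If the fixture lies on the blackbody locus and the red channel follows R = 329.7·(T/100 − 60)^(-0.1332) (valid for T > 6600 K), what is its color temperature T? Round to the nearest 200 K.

13400 K

(t − 60)^(-0.1332) = 186/329.7 = 0.56415.
t − 60 = 0.56415^(1/-0.1332) = 0.56415^(-7.508) = 73.521, so t = 133.521.
T = 100·t = 13352 K → 13400 K to the nearest 200 K.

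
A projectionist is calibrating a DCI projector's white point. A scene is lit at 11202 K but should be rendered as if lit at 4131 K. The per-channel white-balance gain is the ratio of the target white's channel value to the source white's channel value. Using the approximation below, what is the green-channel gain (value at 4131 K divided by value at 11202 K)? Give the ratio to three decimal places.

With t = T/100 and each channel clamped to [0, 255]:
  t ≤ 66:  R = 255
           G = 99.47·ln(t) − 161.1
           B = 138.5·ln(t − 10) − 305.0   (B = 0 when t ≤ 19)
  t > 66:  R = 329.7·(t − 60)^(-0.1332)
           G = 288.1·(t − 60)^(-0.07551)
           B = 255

0.978

At 11202 K (t = 112.02):
  G = 288.1·(112.02 − 60)^(-0.07551) = 288.1·52.02^(-0.07551) = 288.1·0.74201 = 213.774.
At 4131 K (t = 41.31):
  G = 99.47·ln 41.31 − 161.1 = 99.47·3.7211 − 161.1 = 209.038.
Gain = 209.038 / 213.774 = 0.9778 → 0.978.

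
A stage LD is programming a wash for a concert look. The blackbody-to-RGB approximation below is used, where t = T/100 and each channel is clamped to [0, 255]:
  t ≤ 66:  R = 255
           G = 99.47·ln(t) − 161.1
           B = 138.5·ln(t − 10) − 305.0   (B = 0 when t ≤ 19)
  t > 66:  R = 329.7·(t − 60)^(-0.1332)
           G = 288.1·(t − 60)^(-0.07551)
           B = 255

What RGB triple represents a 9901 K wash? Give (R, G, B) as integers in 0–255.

t = 9901/100 = 99.01; the t > 66 branch applies.
R = 329.7·(99.01 − 60)^(-0.1332) = 329.7·39.01^(-0.1332) = 329.7·0.61384 = 202.383.
G = 288.1·(99.01 − 60)^(-0.07551) = 288.1·39.01^(-0.07551) = 288.1·0.75832 = 218.471.
B = 255 by definition for t > 66.
Rounded: (202, 218, 255).

(202, 218, 255)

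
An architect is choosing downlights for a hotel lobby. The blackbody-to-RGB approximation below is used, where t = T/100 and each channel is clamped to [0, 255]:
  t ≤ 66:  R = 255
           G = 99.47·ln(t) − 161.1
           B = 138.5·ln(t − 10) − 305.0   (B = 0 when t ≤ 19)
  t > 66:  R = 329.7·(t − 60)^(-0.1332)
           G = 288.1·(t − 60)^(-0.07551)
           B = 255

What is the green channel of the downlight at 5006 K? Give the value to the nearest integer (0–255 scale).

t = 5006/100 = 50.06; the t ≤ 66 branch applies.
G = 99.47·ln 50.06 − 161.1 = 99.47·3.9132 − 161.1 = 228.148.
Rounded: 228.

228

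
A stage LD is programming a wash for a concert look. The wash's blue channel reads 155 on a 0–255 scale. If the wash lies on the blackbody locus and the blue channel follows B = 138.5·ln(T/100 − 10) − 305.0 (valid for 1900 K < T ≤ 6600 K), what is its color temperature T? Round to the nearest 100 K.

3800 K

ln(t − 10) = (155 + 305.0) / 138.5 = 3.3213.
t − 10 = e^3.3213 = 27.696, so t = 37.696.
T = 100·t = 3770 K → 3800 K to the nearest 100 K.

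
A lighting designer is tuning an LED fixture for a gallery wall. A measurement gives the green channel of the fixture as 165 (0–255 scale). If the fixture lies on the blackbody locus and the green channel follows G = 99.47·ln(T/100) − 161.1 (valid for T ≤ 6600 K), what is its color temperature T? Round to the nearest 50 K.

ln t = (165 + 161.1) / 99.47 = 3.2784.
t = e^3.2784 = 26.533.
T = 100·t = 2653 K → 2650 K to the nearest 50 K.

2650 K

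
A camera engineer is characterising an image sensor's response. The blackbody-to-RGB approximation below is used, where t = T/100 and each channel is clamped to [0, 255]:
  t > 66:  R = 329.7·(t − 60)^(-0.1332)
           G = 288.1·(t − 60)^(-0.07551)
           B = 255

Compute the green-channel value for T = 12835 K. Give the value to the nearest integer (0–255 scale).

209

t = 12835/100 = 128.35; the t > 66 branch applies.
G = 288.1·(128.35 − 60)^(-0.07551) = 288.1·68.35^(-0.07551) = 288.1·0.72687 = 209.412.
Rounded: 209.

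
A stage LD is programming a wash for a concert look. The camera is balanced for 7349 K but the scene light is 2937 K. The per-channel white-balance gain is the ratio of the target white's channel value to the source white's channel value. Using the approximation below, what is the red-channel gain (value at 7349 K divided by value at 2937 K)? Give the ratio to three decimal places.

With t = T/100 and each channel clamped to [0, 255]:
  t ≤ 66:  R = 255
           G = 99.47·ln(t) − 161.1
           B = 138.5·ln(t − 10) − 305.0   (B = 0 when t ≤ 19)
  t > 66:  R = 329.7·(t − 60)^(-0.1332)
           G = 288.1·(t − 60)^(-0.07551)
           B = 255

0.914

At 2937 K (t = 29.37):
  R = 255 by definition for t ≤ 66.
At 7349 K (t = 73.49):
  R = 329.7·(73.49 − 60)^(-0.1332) = 329.7·13.49^(-0.1332) = 329.7·0.70710 = 233.132.
Gain = 233.132 / 255.000 = 0.9142 → 0.914.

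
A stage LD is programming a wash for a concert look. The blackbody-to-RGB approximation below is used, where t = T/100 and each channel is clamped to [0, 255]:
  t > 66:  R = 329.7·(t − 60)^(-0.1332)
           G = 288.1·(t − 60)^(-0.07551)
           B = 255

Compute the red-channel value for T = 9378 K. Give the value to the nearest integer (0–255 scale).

t = 9378/100 = 93.78; the t > 66 branch applies.
R = 329.7·(93.78 − 60)^(-0.1332) = 329.7·33.78^(-0.1332) = 329.7·0.62572 = 206.301.
Rounded: 206.

206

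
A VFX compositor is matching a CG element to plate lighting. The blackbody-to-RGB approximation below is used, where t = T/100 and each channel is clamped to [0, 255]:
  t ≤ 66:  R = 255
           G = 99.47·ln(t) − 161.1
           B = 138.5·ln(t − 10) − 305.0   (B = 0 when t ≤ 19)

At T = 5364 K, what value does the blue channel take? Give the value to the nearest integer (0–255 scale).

218

t = 5364/100 = 53.64; the t ≤ 66 branch applies.
B = 138.5·ln(53.64 − 10) − 305.0 = 138.5·ln 43.64 − 305.0 = 138.5·3.7760 − 305.0 = 217.972.
Rounded: 218.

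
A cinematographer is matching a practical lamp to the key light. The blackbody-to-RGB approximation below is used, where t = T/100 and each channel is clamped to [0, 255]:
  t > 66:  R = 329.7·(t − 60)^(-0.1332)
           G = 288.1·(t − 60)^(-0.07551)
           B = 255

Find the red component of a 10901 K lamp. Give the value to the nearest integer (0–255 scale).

t = 10901/100 = 109.01; the t > 66 branch applies.
R = 329.7·(109.01 − 60)^(-0.1332) = 329.7·49.01^(-0.1332) = 329.7·0.59546 = 196.324.
Rounded: 196.

196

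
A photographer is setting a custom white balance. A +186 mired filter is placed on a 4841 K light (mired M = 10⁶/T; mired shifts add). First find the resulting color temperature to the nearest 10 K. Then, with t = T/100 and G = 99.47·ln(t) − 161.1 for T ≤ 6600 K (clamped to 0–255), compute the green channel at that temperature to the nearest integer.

161

M_in = 10⁶/4841 = 206.57; M_out = 206.57 + (+186) = 392.57.
T_out = 10⁶/392.57 = 2547.3 K → 2550 K; t = 25.5.
G = 99.47·ln 25.5 − 161.1 = 99.47·3.2387 − 161.1 = 161.051.
Rounded: 161.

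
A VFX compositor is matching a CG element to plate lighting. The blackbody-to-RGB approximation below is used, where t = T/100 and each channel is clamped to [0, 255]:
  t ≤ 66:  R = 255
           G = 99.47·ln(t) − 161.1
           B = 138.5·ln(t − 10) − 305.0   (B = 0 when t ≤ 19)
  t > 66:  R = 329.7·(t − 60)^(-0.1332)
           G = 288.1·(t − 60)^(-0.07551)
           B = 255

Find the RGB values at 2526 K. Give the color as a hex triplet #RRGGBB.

t = 2526/100 = 25.26; the t ≤ 66 branch applies.
R = 255 by definition for t ≤ 66.
G = 99.47·ln 25.26 − 161.1 = 99.47·3.2292 − 161.1 = 160.111.
B = 138.5·ln(25.26 − 10) − 305.0 = 138.5·ln 15.26 − 305.0 = 138.5·2.7252 − 305.0 = 72.445.
Rounded: (255, 160, 72).
In hex: #FFA048.

#FFA048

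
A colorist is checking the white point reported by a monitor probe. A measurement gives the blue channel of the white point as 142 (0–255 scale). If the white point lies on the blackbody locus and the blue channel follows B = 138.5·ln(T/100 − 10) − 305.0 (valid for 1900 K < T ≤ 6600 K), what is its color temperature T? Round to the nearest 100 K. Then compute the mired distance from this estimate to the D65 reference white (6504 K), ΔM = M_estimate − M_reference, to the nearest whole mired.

ln(t − 10) = (142 + 305.0) / 138.5 = 3.2274.
t − 10 = e^3.2274 = 25.215, so t = 35.215.
T = 100·t = 3521 K → 3500 K to the nearest 100 K.
M_estimate = 10⁶/3500 = 285.71; M_reference = 10⁶/6504 = 153.75.
ΔM = 285.71 − 153.75 = 131.96 → +132 mireds.

+132 mireds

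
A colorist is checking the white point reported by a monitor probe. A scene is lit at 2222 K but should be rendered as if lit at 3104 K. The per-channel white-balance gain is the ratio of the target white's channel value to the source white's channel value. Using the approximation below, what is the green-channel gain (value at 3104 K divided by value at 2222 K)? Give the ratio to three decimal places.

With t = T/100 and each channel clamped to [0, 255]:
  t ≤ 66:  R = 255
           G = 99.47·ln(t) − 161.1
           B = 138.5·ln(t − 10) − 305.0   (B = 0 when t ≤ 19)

At 2222 K (t = 22.22):
  G = 99.47·ln 22.22 − 161.1 = 99.47·3.1010 − 161.1 = 147.356.
At 3104 K (t = 31.04):
  G = 99.47·ln 31.04 − 161.1 = 99.47·3.4353 − 161.1 = 180.607.
Gain = 180.607 / 147.356 = 1.2257 → 1.226.

1.226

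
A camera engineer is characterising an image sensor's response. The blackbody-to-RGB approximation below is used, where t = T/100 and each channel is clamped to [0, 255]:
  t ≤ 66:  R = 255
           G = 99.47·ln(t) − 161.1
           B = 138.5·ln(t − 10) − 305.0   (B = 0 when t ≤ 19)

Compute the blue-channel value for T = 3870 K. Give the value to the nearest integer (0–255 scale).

t = 3870/100 = 38.7; the t ≤ 66 branch applies.
B = 138.5·ln(38.7 − 10) − 305.0 = 138.5·ln 28.7 − 305.0 = 138.5·3.3569 − 305.0 = 159.930.
Rounded: 160.

160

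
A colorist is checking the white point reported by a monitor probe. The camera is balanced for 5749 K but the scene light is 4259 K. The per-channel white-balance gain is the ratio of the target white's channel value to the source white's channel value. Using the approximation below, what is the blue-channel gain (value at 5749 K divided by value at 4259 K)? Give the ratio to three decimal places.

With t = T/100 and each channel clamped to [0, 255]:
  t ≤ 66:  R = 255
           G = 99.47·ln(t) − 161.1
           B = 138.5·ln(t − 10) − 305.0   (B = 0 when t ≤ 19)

At 4259 K (t = 42.59):
  B = 138.5·ln(42.59 − 10) − 305.0 = 138.5·ln 32.59 − 305.0 = 138.5·3.4840 − 305.0 = 177.535.
At 5749 K (t = 57.49):
  B = 138.5·ln(57.49 − 10) − 305.0 = 138.5·ln 47.49 − 305.0 = 138.5·3.8605 − 305.0 = 229.682.
Gain = 229.682 / 177.535 = 1.2937 → 1.294.

1.294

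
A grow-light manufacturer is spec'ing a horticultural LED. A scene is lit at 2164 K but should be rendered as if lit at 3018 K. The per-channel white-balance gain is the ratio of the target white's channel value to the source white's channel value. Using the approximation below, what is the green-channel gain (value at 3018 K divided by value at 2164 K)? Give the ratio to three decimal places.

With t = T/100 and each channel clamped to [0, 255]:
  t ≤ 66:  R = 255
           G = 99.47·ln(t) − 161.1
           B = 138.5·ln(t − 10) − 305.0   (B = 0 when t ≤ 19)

1.229

At 2164 K (t = 21.64):
  G = 99.47·ln 21.64 − 161.1 = 99.47·3.0745 − 161.1 = 144.725.
At 3018 K (t = 30.18):
  G = 99.47·ln 30.18 − 161.1 = 99.47·3.4072 − 161.1 = 177.812.
Gain = 177.812 / 144.725 = 1.2286 → 1.229.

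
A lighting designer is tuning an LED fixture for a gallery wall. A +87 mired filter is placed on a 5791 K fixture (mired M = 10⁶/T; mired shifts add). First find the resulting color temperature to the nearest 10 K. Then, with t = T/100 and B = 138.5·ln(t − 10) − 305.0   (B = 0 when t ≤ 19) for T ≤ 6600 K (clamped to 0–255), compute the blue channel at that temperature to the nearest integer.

159

M_in = 10⁶/5791 = 172.68; M_out = 172.68 + (+87) = 259.68.
T_out = 10⁶/259.68 = 3850.9 K → 3850 K; t = 38.5.
B = 138.5·ln(38.5 − 10) − 305.0 = 138.5·ln 28.5 − 305.0 = 138.5·3.3499 − 305.0 = 158.962.
Rounded: 159.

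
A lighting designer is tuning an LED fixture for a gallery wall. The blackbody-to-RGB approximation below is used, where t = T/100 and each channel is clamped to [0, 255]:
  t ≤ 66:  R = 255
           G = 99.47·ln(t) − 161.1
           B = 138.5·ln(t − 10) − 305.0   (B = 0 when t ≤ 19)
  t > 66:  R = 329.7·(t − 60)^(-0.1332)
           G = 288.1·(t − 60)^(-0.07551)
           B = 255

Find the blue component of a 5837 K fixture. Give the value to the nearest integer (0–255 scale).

232

t = 5837/100 = 58.37; the t ≤ 66 branch applies.
B = 138.5·ln(58.37 − 10) − 305.0 = 138.5·ln 48.37 − 305.0 = 138.5·3.8789 − 305.0 = 232.225.
Rounded: 232.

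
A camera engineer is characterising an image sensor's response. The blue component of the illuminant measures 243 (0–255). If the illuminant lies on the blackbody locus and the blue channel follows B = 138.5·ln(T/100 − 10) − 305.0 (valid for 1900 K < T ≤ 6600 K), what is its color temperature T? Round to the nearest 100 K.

6200 K

ln(t − 10) = (243 + 305.0) / 138.5 = 3.9567.
t − 10 = e^3.9567 = 52.283, so t = 62.283.
T = 100·t = 6228 K → 6200 K to the nearest 100 K.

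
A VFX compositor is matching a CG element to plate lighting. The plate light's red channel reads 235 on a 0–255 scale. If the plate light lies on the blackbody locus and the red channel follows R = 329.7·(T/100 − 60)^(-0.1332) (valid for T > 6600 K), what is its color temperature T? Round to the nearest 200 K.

7200 K

(t − 60)^(-0.1332) = 235/329.7 = 0.71277.
t − 60 = 0.71277^(1/-0.1332) = 0.71277^(-7.508) = 12.705, so t = 72.705.
T = 100·t = 7271 K → 7200 K to the nearest 200 K.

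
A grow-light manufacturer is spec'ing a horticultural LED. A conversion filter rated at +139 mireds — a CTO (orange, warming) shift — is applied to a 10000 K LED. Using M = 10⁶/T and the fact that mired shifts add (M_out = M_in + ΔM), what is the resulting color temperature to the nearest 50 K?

4200 K

M_in = 10⁶/10000 = 100.00 mireds.
M_out = 100.00 + (+139) = 239.00 mireds.
T_out = 10⁶/239.00 = 4184.1 K → 4200 K.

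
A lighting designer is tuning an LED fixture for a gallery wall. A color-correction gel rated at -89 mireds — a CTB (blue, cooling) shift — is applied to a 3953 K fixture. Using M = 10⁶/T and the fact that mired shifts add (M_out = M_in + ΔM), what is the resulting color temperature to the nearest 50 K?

M_in = 10⁶/3953 = 252.97 mireds.
M_out = 252.97 + (-89) = 163.97 mireds.
T_out = 10⁶/163.97 = 6098.6 K → 6100 K.

6100 K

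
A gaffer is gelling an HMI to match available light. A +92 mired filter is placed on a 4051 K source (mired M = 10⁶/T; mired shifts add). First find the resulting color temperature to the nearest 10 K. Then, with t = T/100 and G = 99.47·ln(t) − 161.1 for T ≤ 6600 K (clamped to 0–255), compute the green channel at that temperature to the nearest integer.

176

M_in = 10⁶/4051 = 246.85; M_out = 246.85 + (+92) = 338.85.
T_out = 10⁶/338.85 = 2951.1 K → 2950 K; t = 29.5.
G = 99.47·ln 29.5 − 161.1 = 99.47·3.3844 − 161.1 = 175.545.
Rounded: 176.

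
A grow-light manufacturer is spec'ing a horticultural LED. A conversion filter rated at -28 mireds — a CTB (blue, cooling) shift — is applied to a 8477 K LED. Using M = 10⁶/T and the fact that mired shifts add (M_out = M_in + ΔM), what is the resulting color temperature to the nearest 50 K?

11100 K

M_in = 10⁶/8477 = 117.97 mireds.
M_out = 117.97 + (-28) = 89.97 mireds.
T_out = 10⁶/89.97 = 11115.3 K → 11100 K.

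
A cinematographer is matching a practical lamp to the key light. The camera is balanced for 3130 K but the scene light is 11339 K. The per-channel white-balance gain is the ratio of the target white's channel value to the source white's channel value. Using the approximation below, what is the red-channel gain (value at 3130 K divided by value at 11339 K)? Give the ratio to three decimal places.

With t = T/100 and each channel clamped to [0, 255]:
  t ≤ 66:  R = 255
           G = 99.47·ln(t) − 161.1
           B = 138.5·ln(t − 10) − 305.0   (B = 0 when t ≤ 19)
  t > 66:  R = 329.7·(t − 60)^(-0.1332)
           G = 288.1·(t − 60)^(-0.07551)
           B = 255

1.314

At 11339 K (t = 113.39):
  R = 329.7·(113.39 − 60)^(-0.1332) = 329.7·53.39^(-0.1332) = 329.7·0.58871 = 194.098.
At 3130 K (t = 31.3):
  R = 255 by definition for t ≤ 66.
Gain = 255.000 / 194.098 = 1.3138 → 1.314.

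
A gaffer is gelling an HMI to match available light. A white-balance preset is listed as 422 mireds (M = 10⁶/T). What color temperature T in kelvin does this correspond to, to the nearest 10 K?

2370 K

T = 10⁶ / 422 = 2369.67 K → 2370 K.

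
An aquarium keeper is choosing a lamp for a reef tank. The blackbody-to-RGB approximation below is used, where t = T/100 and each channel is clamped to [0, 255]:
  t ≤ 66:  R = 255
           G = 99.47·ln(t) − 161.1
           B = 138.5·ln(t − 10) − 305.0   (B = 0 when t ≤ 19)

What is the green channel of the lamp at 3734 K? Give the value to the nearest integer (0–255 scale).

199

t = 3734/100 = 37.34; the t ≤ 66 branch applies.
G = 99.47·ln 37.34 − 161.1 = 99.47·3.6201 − 161.1 = 198.988.
Rounded: 199.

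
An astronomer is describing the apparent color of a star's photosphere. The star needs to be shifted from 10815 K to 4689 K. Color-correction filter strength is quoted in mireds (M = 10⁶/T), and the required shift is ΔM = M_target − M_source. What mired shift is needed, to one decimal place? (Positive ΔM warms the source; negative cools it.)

+120.8 mireds

M_source = 10⁶/10815 = 92.464; M_target = 10⁶/4689 = 213.265.
ΔM = 213.265 − 92.464 = 120.801 → +120.8 mireds, a warming shift.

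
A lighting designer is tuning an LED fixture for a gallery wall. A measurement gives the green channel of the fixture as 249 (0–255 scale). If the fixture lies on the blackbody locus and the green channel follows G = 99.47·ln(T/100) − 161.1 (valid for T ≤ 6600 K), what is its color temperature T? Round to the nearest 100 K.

ln t = (249 + 161.1) / 99.47 = 4.1229.
t = e^4.1229 = 61.735.
T = 100·t = 6174 K → 6200 K to the nearest 100 K.

6200 K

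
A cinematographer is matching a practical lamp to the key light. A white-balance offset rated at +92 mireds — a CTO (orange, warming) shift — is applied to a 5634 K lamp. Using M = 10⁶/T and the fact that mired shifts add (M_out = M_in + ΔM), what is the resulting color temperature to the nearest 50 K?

3700 K

M_in = 10⁶/5634 = 177.49 mireds.
M_out = 177.49 + (+92) = 269.49 mireds.
T_out = 10⁶/269.49 = 3710.7 K → 3700 K.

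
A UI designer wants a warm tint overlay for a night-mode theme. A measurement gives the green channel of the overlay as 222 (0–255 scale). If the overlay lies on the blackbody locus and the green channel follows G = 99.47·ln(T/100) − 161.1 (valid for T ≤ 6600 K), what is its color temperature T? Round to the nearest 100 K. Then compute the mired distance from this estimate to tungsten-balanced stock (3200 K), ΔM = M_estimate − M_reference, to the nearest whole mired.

-100 mireds

ln t = (222 + 161.1) / 99.47 = 3.8514.
t = e^3.8514 = 47.059.
T = 100·t = 4706 K → 4700 K to the nearest 100 K.
M_estimate = 10⁶/4700 = 212.77; M_reference = 10⁶/3200 = 312.50.
ΔM = 212.77 − 312.50 = -99.73 → -100 mireds.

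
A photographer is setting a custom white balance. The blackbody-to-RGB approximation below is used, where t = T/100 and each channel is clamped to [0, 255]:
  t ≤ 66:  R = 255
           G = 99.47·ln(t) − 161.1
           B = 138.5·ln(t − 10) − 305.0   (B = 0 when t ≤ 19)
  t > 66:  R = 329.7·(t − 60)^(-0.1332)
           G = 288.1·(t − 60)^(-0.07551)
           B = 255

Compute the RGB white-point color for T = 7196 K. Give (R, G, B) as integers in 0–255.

t = 7196/100 = 71.96; the t > 66 branch applies.
R = 329.7·(71.96 − 60)^(-0.1332) = 329.7·11.96^(-0.1332) = 329.7·0.71853 = 236.900.
G = 288.1·(71.96 − 60)^(-0.07551) = 288.1·11.96^(-0.07551) = 288.1·0.82913 = 238.871.
B = 255 by definition for t > 66.
Rounded: (237, 239, 255).

(237, 239, 255)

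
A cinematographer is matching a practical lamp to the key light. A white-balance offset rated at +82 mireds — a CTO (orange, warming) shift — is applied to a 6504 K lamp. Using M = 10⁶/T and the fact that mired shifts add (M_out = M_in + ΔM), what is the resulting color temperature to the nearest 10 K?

M_in = 10⁶/6504 = 153.75 mireds.
M_out = 153.75 + (+82) = 235.75 mireds.
T_out = 10⁶/235.75 = 4241.8 K → 4240 K.

4240 K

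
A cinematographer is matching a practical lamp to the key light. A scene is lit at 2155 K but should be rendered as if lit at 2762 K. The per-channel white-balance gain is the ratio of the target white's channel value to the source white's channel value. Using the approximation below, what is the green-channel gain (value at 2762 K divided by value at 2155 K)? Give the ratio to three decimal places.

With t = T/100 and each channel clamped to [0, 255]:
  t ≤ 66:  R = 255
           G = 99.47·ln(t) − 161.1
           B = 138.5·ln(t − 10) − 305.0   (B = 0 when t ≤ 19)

1.171

At 2155 K (t = 21.55):
  G = 99.47·ln 21.55 − 161.1 = 99.47·3.0704 − 161.1 = 144.310.
At 2762 K (t = 27.62):
  G = 99.47·ln 27.62 − 161.1 = 99.47·3.3185 − 161.1 = 168.995.
Gain = 168.995 / 144.310 = 1.1711 → 1.171.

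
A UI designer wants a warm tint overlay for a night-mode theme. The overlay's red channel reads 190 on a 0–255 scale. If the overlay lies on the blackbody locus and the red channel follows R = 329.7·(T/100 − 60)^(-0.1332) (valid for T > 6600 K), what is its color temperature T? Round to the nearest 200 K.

(t − 60)^(-0.1332) = 190/329.7 = 0.57628.
t − 60 = 0.57628^(1/-0.1332) = 0.57628^(-7.508) = 62.667, so t = 122.667.
T = 100·t = 12267 K → 12200 K to the nearest 200 K.

12200 K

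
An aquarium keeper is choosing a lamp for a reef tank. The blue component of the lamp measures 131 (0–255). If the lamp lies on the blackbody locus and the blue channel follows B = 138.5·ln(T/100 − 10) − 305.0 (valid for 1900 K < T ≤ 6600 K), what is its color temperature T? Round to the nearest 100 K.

3300 K

ln(t − 10) = (131 + 305.0) / 138.5 = 3.1480.
t − 10 = e^3.1480 = 23.290, so t = 33.290.
T = 100·t = 3329 K → 3300 K to the nearest 100 K.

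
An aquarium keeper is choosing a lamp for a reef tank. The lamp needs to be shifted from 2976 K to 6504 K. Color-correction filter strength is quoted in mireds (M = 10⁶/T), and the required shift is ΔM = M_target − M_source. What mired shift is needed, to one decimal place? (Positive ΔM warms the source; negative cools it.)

-182.3 mireds

M_source = 10⁶/2976 = 336.022; M_target = 10⁶/6504 = 153.752.
ΔM = 153.752 − 336.022 = -182.270 → -182.3 mireds, a cooling shift.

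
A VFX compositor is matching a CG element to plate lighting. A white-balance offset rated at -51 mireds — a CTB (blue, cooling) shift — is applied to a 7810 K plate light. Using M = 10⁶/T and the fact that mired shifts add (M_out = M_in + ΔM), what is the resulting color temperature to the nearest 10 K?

M_in = 10⁶/7810 = 128.04 mireds.
M_out = 128.04 + (-51) = 77.04 mireds.
T_out = 10⁶/77.04 = 12980.1 K → 12980 K.

12980 K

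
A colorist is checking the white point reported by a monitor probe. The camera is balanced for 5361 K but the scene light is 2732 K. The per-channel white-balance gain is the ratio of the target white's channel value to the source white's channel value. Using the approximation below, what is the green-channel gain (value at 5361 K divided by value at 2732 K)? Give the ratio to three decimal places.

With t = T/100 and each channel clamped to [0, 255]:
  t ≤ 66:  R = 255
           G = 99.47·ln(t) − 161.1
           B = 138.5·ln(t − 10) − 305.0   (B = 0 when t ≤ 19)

At 2732 K (t = 27.32):
  G = 99.47·ln 27.32 − 161.1 = 99.47·3.3076 − 161.1 = 167.909.
At 5361 K (t = 53.61):
  G = 99.47·ln 53.61 − 161.1 = 99.47·3.9817 − 161.1 = 234.963.
Gain = 234.963 / 167.909 = 1.3993 → 1.399.

1.399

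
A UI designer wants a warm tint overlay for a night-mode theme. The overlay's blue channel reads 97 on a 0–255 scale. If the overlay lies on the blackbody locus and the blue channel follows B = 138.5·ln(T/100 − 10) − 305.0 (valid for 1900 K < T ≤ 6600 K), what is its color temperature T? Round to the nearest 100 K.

2800 K

ln(t − 10) = (97 + 305.0) / 138.5 = 2.9025.
t − 10 = e^2.9025 = 18.220, so t = 28.220.
T = 100·t = 2822 K → 2800 K to the nearest 100 K.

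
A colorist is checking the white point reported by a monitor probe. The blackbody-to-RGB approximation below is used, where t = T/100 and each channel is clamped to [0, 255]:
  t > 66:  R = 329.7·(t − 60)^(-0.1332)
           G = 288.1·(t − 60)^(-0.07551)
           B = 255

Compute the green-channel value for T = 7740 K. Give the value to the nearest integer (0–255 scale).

t = 7740/100 = 77.4; the t > 66 branch applies.
G = 288.1·(77.4 − 60)^(-0.07551) = 288.1·17.4^(-0.07551) = 288.1·0.80598 = 232.204.
Rounded: 232.

232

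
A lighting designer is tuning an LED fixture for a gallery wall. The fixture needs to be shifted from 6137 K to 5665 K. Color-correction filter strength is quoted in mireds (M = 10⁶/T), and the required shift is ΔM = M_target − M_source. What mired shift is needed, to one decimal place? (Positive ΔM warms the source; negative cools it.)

M_source = 10⁶/6137 = 162.946; M_target = 10⁶/5665 = 176.523.
ΔM = 176.523 − 162.946 = 13.576 → +13.6 mireds, a warming shift.

+13.6 mireds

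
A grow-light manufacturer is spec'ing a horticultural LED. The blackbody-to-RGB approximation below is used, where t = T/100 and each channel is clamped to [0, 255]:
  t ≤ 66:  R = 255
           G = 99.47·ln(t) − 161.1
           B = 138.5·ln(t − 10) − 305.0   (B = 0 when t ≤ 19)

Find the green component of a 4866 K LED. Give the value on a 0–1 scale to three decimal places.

0.884

t = 4866/100 = 48.66; the t ≤ 66 branch applies.
G = 99.47·ln 48.66 − 161.1 = 99.47·3.8849 − 161.1 = 225.327.
On a 0–1 scale: 225.327/255 = 0.8836 → 0.884.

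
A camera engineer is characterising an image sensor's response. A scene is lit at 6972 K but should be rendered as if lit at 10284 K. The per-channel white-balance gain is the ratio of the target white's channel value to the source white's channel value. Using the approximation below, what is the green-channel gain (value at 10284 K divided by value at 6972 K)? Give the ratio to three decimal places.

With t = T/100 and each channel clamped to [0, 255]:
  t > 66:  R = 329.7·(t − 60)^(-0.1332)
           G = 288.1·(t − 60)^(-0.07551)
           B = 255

0.894

At 6972 K (t = 69.72):
  G = 288.1·(69.72 − 60)^(-0.07551) = 288.1·9.72^(-0.07551) = 288.1·0.84221 = 242.641.
At 10284 K (t = 102.84):
  G = 288.1·(102.84 − 60)^(-0.07551) = 288.1·42.84^(-0.07551) = 288.1·0.75297 = 216.931.
Gain = 216.931 / 242.641 = 0.8940 → 0.894.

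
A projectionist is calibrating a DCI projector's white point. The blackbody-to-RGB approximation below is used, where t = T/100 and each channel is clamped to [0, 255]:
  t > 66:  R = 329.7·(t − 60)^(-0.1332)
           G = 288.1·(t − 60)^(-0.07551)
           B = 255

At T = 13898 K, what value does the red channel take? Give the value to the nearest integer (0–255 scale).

184

t = 13898/100 = 138.98; the t > 66 branch applies.
R = 329.7·(138.98 − 60)^(-0.1332) = 329.7·78.98^(-0.1332) = 329.7·0.55879 = 184.234.
Rounded: 184.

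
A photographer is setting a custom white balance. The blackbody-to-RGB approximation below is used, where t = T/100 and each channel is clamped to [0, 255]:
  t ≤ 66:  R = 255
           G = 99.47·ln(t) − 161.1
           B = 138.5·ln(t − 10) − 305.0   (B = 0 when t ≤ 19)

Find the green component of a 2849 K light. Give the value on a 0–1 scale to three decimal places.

t = 2849/100 = 28.49; the t ≤ 66 branch applies.
G = 99.47·ln 28.49 − 161.1 = 99.47·3.3496 − 161.1 = 172.080.
On a 0–1 scale: 172.080/255 = 0.6748 → 0.675.

0.675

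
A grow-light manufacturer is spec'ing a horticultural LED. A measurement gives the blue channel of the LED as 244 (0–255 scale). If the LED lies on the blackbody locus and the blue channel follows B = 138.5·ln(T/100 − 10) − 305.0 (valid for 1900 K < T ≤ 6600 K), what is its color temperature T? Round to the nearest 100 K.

6300 K

ln(t − 10) = (244 + 305.0) / 138.5 = 3.9639.
t − 10 = e^3.9639 = 52.662, so t = 62.662.
T = 100·t = 6266 K → 6300 K to the nearest 100 K.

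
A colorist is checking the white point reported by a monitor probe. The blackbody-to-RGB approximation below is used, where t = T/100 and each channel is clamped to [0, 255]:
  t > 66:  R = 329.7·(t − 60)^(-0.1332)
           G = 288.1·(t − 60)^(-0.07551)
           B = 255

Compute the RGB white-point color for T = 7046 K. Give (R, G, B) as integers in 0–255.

(241, 241, 255)

t = 7046/100 = 70.46; the t > 66 branch applies.
R = 329.7·(70.46 − 60)^(-0.1332) = 329.7·10.46^(-0.1332) = 329.7·0.73147 = 241.167.
G = 288.1·(70.46 − 60)^(-0.07551) = 288.1·10.46^(-0.07551) = 288.1·0.83756 = 241.301.
B = 255 by definition for t > 66.
Rounded: (241, 241, 255).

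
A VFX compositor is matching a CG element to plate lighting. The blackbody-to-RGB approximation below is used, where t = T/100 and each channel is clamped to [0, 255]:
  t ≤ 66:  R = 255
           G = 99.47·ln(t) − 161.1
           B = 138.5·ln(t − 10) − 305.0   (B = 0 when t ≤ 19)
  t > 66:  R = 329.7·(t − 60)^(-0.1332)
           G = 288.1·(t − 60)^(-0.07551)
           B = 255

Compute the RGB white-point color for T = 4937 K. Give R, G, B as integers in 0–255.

R=255, G=227, B=204

t = 4937/100 = 49.37; the t ≤ 66 branch applies.
R = 255 by definition for t ≤ 66.
G = 99.47·ln 49.37 − 161.1 = 99.47·3.8993 − 161.1 = 226.768.
B = 138.5·ln(49.37 − 10) − 305.0 = 138.5·ln 39.37 − 305.0 = 138.5·3.6730 − 305.0 = 203.711.
Rounded: (255, 227, 204).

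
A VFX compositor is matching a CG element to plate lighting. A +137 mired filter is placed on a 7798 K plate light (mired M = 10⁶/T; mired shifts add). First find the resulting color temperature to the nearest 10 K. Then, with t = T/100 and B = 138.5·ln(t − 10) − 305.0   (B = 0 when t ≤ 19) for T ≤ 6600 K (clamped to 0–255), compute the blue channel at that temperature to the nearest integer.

M_in = 10⁶/7798 = 128.24; M_out = 128.24 + (+137) = 265.24.
T_out = 10⁶/265.24 = 3770.2 K → 3770 K; t = 37.7.
B = 138.5·ln(37.7 − 10) − 305.0 = 138.5·ln 27.7 − 305.0 = 138.5·3.3214 − 305.0 = 155.018.
Rounded: 155.

155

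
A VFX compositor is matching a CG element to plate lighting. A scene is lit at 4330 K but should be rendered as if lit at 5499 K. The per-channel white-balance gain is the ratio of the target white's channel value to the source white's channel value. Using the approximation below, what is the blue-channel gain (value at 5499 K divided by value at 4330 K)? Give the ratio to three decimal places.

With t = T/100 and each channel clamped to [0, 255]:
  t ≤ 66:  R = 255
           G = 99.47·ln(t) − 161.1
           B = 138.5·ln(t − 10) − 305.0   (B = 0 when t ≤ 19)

At 4330 K (t = 43.3):
  B = 138.5·ln(43.3 − 10) − 305.0 = 138.5·ln 33.3 − 305.0 = 138.5·3.5056 − 305.0 = 180.520.
At 5499 K (t = 54.99):
  B = 138.5·ln(54.99 − 10) − 305.0 = 138.5·ln 44.99 − 305.0 = 138.5·3.8064 − 305.0 = 222.192.
Gain = 222.192 / 180.520 = 1.2308 → 1.231.

1.231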